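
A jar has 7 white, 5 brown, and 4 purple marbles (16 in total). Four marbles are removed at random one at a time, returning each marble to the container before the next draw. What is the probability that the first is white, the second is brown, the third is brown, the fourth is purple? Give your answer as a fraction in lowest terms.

175/16384

Multiply the conditional probability of each draw in order, with replacement (the composition resets each draw).
P = (7/16) · (5/16) · (5/16) · (4/16) = 175/16384 ≈ 0.0107.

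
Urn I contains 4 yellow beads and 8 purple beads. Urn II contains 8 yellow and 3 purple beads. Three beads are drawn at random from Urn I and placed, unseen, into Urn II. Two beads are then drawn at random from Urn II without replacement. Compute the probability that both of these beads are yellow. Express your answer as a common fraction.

57/143

Condition on how many of the transferred beads are yellow (from Urn I: 4 yellow of 12; then Urn II has 14 total).
  0 yellow: C(4,0)C(8,3)/C(12,3) = 14/55; then P = C(8,2)/C(14,2) = 4/13
  1 yellow: C(4,1)C(8,2)/C(12,3) = 28/55; then P = C(9,2)/C(14,2) = 36/91
  2 yellow: C(4,2)C(8,1)/C(12,3) = 12/55; then P = C(10,2)/C(14,2) = 45/91
  3 yellow: C(4,3)C(8,0)/C(12,3) = 1/55; then P = C(11,2)/C(14,2) = 55/91
P(both yellow) = 57/143 ≈ 0.3986.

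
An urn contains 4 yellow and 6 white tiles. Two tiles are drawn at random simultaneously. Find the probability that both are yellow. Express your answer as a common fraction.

2/15

Unordered draws without replacement: count favorable combinations over C(10,2).
Favorable = C(4,2) · C(6,0) = 6; total = C(10,2) = 45.
P = 6/45 = 2/15 ≈ 0.1333.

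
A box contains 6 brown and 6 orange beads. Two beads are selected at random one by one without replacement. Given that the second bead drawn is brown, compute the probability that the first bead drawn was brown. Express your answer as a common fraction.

5/11

P(first=brown and the second bead drawn is brown) = (6/12)·(5/11) = 5/22.
P(the second bead drawn is brown) = Σ over first color = 5/22 + 3/11 = 1/2.
By Bayes, P(first=brown | the second bead drawn is brown) = 5/22 / 1/2 = 5/11 ≈ 0.4545.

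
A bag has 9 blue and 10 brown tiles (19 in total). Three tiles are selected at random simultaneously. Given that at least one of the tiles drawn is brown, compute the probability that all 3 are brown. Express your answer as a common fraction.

8/59

P(all 3 brown) = C(10,3)/C(19,3) = 40/323; P(at least one brown) = 1 − C(9,3)/C(19,3) = 295/323.
Since 'all 3 brown' ⊆ 'at least one brown', P(all 3 | at least one) = 40/323 / 295/323 = 8/59 ≈ 0.1356.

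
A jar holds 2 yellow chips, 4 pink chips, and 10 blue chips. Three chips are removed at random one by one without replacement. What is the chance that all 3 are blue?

Multiply the conditional probability of each draw in order, without replacement, so each draw removes one from its color and from the total.
P = (10/16) · (9/15) · (8/14) = 3/14 ≈ 0.2143.

3/14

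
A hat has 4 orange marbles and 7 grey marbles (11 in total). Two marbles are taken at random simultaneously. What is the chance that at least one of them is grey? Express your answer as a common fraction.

49/55

Use the complement: P(at least one grey) = 1 − P(no grey).
P(none) = C(4,2)/C(11,2) = 6/55.
So P = 1 − 6/55 = 49/55 ≈ 0.8909.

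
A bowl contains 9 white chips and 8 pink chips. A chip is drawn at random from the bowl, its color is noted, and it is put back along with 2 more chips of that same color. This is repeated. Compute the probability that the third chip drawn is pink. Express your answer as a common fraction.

Sum over the four possibilities for the first two draws (pink/not-pink each), tracking how the pink count and total change by +2 per draw.
P(third is pink) = 8/17 ≈ 0.4706. (In a Pólya urn every draw has the same marginal probability 8/17.)

8/17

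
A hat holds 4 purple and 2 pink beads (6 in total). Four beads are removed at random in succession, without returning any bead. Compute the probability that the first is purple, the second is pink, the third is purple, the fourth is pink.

Multiply the conditional probability of each draw in order, without replacement, so each draw removes one from its color and from the total.
P = (4/6) · (2/5) · (3/4) · (1/3) = 1/15 ≈ 0.0667.

1/15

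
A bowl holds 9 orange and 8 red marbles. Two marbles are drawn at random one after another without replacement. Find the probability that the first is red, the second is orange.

9/34

Multiply the conditional probability of each draw in order, without replacement, so each draw removes one from its color and from the total.
P = (8/17) · (9/16) = 9/34 ≈ 0.2647.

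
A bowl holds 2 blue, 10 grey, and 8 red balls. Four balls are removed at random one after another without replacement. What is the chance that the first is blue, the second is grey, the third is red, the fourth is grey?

4/323

Multiply the conditional probability of each draw in order, without replacement, so each draw removes one from its color and from the total.
P = (2/20) · (10/19) · (8/18) · (9/17) = 4/323 ≈ 0.0124.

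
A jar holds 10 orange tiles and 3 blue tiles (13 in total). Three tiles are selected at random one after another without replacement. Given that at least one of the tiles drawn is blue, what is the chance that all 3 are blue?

P(all 3 blue) = C(3,3)/C(13,3) = 1/286; P(at least one blue) = 1 − C(10,3)/C(13,3) = 83/143.
Since 'all 3 blue' ⊆ 'at least one blue', P(all 3 | at least one) = 1/286 / 83/143 = 1/166 ≈ 0.0060.

1/166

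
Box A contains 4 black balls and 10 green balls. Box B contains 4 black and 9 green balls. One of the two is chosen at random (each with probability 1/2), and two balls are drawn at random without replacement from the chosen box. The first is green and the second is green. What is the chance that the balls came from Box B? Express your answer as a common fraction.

14/29

P(E | Box A) = 45/91; P(E | Box B) = 6/13.
P(E) = 1/2·45/91 + 1/2·6/13 = 87/182.
By Bayes' rule, P(Box B | E) = 3/13 / 87/182 = 14/29 ≈ 0.4828.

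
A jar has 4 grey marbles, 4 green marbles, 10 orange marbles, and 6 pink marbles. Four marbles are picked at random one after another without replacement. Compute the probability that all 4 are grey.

Unordered draws without replacement: count favorable combinations over C(24,4).
Favorable = C(4,4) · C(4,0) · C(10,0) · C(6,0) = 1; total = C(24,4) = 10626.
P = 1/10626 = 1/10626 ≈ 0.0001.

1/10626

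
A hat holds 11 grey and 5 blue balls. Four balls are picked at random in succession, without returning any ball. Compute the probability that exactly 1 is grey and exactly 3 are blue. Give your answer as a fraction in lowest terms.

11/182

Unordered draws without replacement: count favorable combinations over C(16,4).
Favorable = C(11,1) · C(5,3) = 110; total = C(16,4) = 1820.
P = 110/1820 = 11/182 ≈ 0.0604.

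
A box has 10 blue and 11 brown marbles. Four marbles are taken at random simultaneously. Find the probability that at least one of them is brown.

Use the complement: P(at least one brown) = 1 − P(no brown).
P(none) = C(10,4)/C(21,4) = 210/5985.
So P = 1 − 210/5985 = 55/57 ≈ 0.9649.

55/57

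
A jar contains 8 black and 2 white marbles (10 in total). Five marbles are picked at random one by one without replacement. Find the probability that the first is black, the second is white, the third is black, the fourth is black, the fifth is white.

1/45

Multiply the conditional probability of each draw in order, without replacement, so each draw removes one from its color and from the total.
P = (8/10) · (2/9) · (7/8) · (6/7) · (1/6) = 1/45 ≈ 0.0222.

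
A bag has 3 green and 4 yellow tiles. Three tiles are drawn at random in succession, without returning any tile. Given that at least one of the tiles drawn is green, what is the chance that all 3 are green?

P(all 3 green) = C(3,3)/C(7,3) = 1/35; P(at least one green) = 1 − C(4,3)/C(7,3) = 31/35.
Since 'all 3 green' ⊆ 'at least one green', P(all 3 | at least one) = 1/35 / 31/35 = 1/31 ≈ 0.0323.

1/31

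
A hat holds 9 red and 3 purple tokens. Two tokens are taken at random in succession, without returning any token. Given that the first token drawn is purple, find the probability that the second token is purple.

2/11

After removing 1 purple, the hat has 2 purple out of 11 remaining.
P(second is purple | given) = 2/11 ≈ 0.1818.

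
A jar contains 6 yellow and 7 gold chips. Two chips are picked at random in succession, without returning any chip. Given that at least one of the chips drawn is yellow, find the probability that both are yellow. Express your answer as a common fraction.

5/19

P(both yellow) = C(6,2)/C(13,2) = 5/26; P(at least one yellow) = 1 − C(7,2)/C(13,2) = 19/26.
Since 'both yellow' ⊆ 'at least one yellow', P(both | at least one) = 5/26 / 19/26 = 5/19 ≈ 0.2632.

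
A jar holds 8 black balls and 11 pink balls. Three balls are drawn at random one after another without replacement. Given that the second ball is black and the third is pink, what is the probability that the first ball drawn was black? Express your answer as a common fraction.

P(first=black and the second ball is black and the third is pink) = (8/19)·(7/18)·(11/17) = 308/2907.
P(E) = Σ over first color = 308/2907 + 440/2907 = 44/171.
By Bayes, P(first=black | E) = 308/2907 / 44/171 = 7/17 ≈ 0.4118.

7/17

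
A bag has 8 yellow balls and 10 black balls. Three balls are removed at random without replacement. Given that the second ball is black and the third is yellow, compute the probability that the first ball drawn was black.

P(first=black and the second ball is black and the third is yellow) = (10/18)·(9/17)·(8/16) = 5/34.
P(E) = Σ over first color = 35/306 + 5/34 = 40/153.
By Bayes, P(first=black | E) = 5/34 / 40/153 = 9/16 ≈ 0.5625.

9/16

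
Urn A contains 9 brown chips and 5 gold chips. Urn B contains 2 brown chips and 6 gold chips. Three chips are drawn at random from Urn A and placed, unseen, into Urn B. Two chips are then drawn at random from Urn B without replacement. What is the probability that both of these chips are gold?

36/91

Condition on how many of the transferred chips are gold (from Urn A: 5 gold of 14; then Urn B has 11 total).
  0 gold: C(5,0)C(9,3)/C(14,3) = 3/13; then P = C(6,2)/C(11,2) = 3/11
  1 gold: C(5,1)C(9,2)/C(14,3) = 45/91; then P = C(7,2)/C(11,2) = 21/55
  2 gold: C(5,2)C(9,1)/C(14,3) = 45/182; then P = C(8,2)/C(11,2) = 28/55
  3 gold: C(5,3)C(9,0)/C(14,3) = 5/182; then P = C(9,2)/C(11,2) = 36/55
P(both gold) = 36/91 ≈ 0.3956.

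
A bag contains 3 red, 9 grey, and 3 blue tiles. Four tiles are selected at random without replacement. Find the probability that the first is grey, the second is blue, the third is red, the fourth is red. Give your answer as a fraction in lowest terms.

Multiply the conditional probability of each draw in order, without replacement, so each draw removes one from its color and from the total.
P = (9/15) · (3/14) · (3/13) · (2/12) = 9/1820 ≈ 0.0049.

9/1820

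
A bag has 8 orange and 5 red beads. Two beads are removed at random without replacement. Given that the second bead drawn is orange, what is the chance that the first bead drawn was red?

P(first=red and the second bead drawn is orange) = (5/13)·(8/12) = 10/39.
P(the second bead drawn is orange) = Σ over first color = 14/39 + 10/39 = 8/13.
By Bayes, P(first=red | the second bead drawn is orange) = 10/39 / 8/13 = 5/12 ≈ 0.4167.

5/12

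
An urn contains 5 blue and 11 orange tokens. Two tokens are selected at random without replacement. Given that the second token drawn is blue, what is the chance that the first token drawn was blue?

P(first=blue and the second token drawn is blue) = (5/16)·(4/15) = 1/12.
P(the second token drawn is blue) = Σ over first color = 1/12 + 11/48 = 5/16.
By Bayes, P(first=blue | the second token drawn is blue) = 1/12 / 5/16 = 4/15 ≈ 0.2667.

4/15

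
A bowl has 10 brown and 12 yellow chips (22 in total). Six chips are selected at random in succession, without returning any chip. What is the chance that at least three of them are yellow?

249/323

Sum the hypergeometric tail for j = 3,…,6 yellow chips.
Favorable = C(12,3)·C(10,3) + C(12,4)·C(10,2) + C(12,5)·C(10,1) + C(12,6)·C(10,0) = 57519; total = C(22,6) = 74613.
P = 57519/74613 = 249/323 ≈ 0.7709.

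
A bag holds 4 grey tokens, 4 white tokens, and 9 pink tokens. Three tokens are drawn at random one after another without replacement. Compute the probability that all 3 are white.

Unordered draws without replacement: count favorable combinations over C(17,3).
Favorable = C(4,0) · C(4,3) · C(9,0) = 4; total = C(17,3) = 680.
P = 4/680 = 1/170 ≈ 0.0059.

1/170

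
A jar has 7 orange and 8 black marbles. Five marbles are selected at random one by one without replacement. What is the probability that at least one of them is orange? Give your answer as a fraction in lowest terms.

Use the complement: P(at least one orange) = 1 − P(no orange).
P(none) = C(8,5)/C(15,5) = 56/3003.
So P = 1 − 56/3003 = 421/429 ≈ 0.9814.

421/429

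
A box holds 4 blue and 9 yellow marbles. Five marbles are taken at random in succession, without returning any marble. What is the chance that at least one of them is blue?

129/143

Use the complement: P(at least one blue) = 1 − P(no blue).
P(none) = C(9,5)/C(13,5) = 126/1287.
So P = 1 − 126/1287 = 129/143 ≈ 0.9021.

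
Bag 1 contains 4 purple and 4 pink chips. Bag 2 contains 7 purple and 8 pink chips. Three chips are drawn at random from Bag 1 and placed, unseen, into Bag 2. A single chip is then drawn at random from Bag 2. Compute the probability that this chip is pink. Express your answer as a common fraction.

Condition on how many of the transferred chips are pink (from Bag 1: 4 pink of 8; then Bag 2 has 18 total).
  0 pink: C(4,0)C(4,3)/C(8,3) = 1/14; then P = 8/18
  1 pink: C(4,1)C(4,2)/C(8,3) = 3/7; then P = 9/18
  2 pink: C(4,2)C(4,1)/C(8,3) = 3/7; then P = 10/18
  3 pink: C(4,3)C(4,0)/C(8,3) = 1/14; then P = 11/18
P(pink from Bag 2) = 19/36 ≈ 0.5278.

19/36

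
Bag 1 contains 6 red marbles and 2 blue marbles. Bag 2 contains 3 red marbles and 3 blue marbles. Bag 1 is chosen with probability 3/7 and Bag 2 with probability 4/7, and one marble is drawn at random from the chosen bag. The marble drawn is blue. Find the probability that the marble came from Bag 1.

3/11

P(blue | Bag 1) = 1/4; P(blue | Bag 2) = 1/2.
P(blue) = 3/7·1/4 + 4/7·1/2 = 11/28.
By Bayes' rule, P(Bag 1 | blue) = 3/28 / 11/28 = 3/11 ≈ 0.2727.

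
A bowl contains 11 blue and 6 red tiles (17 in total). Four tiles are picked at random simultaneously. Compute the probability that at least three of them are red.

47/476

Sum the hypergeometric tail for j = 3,…,4 red tiles.
Favorable = C(6,3)·C(11,1) + C(6,4)·C(11,0) = 235; total = C(17,4) = 2380.
P = 235/2380 = 47/476 ≈ 0.0987.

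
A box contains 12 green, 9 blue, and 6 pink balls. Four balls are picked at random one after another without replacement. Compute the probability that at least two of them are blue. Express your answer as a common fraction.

Sum the hypergeometric tail for j = 2,…,4 blue balls.
Favorable = C(9,2)·C(18,2) + C(9,3)·C(18,1) + C(9,4)·C(18,0) = 7146; total = C(27,4) = 17550.
P = 7146/17550 = 397/975 ≈ 0.4072.

397/975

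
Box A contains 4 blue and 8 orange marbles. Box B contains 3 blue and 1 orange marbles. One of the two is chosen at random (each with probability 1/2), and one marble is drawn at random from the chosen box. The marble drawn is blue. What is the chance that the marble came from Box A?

P(blue | Box A) = 1/3; P(blue | Box B) = 3/4.
P(blue) = 1/2·1/3 + 1/2·3/4 = 13/24.
By Bayes' rule, P(Box A | blue) = 1/6 / 13/24 = 4/13 ≈ 0.3077.

4/13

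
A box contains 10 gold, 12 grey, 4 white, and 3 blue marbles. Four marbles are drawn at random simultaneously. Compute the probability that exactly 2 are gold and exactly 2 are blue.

Unordered draws without replacement: count favorable combinations over C(29,4).
Favorable = C(10,2) · C(12,0) · C(4,0) · C(3,2) = 135; total = C(29,4) = 23751.
P = 135/23751 = 15/2639 ≈ 0.0057.

15/2639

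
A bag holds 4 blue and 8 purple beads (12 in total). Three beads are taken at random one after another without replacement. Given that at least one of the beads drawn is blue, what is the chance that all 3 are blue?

1/41

P(all 3 blue) = C(4,3)/C(12,3) = 1/55; P(at least one blue) = 1 − C(8,3)/C(12,3) = 41/55.
Since 'all 3 blue' ⊆ 'at least one blue', P(all 3 | at least one) = 1/55 / 41/55 = 1/41 ≈ 0.0244.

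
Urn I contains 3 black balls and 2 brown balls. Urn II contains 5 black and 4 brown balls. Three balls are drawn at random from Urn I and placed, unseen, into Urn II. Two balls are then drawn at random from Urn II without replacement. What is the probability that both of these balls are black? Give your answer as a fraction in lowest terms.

Condition on how many of the transferred balls are black (from Urn I: 3 black of 5; then Urn II has 12 total).
  1 black: C(3,1)C(2,2)/C(5,3) = 3/10; then P = C(6,2)/C(12,2) = 5/22
  2 black: C(3,2)C(2,1)/C(5,3) = 3/5; then P = C(7,2)/C(12,2) = 7/22
  3 black: C(3,3)C(2,0)/C(5,3) = 1/10; then P = C(8,2)/C(12,2) = 14/33
P(both black) = 199/660 ≈ 0.3015.

199/660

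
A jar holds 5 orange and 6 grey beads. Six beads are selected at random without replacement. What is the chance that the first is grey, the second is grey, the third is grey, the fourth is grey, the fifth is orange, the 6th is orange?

Multiply the conditional probability of each draw in order, without replacement, so each draw removes one from its color and from the total.
P = (6/11) · (5/10) · (4/9) · (3/8) · (5/7) · (4/6) = 5/231 ≈ 0.0216.

5/231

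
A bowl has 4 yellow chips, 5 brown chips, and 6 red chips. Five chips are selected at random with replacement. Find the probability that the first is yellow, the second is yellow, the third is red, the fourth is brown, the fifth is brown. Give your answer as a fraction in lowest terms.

32/10125

Multiply the conditional probability of each draw in order, with replacement (the composition resets each draw).
P = (4/15) · (4/15) · (6/15) · (5/15) · (5/15) = 32/10125 ≈ 0.0032.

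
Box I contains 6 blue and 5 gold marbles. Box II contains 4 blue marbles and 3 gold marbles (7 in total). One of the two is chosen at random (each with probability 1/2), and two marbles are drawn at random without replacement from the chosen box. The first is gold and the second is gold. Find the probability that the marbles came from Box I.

P(E | Box I) = 2/11; P(E | Box II) = 1/7.
P(E) = 1/2·2/11 + 1/2·1/7 = 25/154.
By Bayes' rule, P(Box I | E) = 1/11 / 25/154 = 14/25 ≈ 0.5600.

14/25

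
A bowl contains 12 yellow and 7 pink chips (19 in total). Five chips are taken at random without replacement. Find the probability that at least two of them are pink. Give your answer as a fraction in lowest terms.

819/1292

Sum the hypergeometric tail for j = 2,…,5 pink chips.
Favorable = C(7,2)·C(12,3) + C(7,3)·C(12,2) + C(7,4)·C(12,1) + C(7,5)·C(12,0) = 7371; total = C(19,5) = 11628.
P = 7371/11628 = 819/1292 ≈ 0.6339.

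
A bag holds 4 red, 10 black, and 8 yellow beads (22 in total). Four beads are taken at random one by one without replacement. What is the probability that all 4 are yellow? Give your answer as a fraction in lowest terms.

Unordered draws without replacement: count favorable combinations over C(22,4).
Favorable = C(4,0) · C(10,0) · C(8,4) = 70; total = C(22,4) = 7315.
P = 70/7315 = 2/209 ≈ 0.0096.

2/209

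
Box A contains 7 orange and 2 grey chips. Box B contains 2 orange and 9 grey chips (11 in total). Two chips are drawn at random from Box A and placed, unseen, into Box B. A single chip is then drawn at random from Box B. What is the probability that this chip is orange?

32/117

Condition on how many of the transferred chips are orange (from Box A: 7 orange of 9; then Box B has 13 total).
  0 orange: C(7,0)C(2,2)/C(9,2) = 1/36; then P = 2/13
  1 orange: C(7,1)C(2,1)/C(9,2) = 7/18; then P = 3/13
  2 orange: C(7,2)C(2,0)/C(9,2) = 7/12; then P = 4/13
P(orange from Box B) = 32/117 ≈ 0.2735.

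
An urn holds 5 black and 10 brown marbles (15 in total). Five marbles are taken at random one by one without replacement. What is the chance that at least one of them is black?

Use the complement: P(at least one black) = 1 − P(no black).
P(none) = C(10,5)/C(15,5) = 252/3003.
So P = 1 − 252/3003 = 131/143 ≈ 0.9161.

131/143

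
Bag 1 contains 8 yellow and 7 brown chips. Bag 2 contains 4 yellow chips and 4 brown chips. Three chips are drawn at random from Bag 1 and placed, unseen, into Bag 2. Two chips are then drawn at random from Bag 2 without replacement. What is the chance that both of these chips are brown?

Condition on how many of the transferred chips are brown (from Bag 1: 7 brown of 15; then Bag 2 has 11 total).
  0 brown: C(7,0)C(8,3)/C(15,3) = 8/65; then P = C(4,2)/C(11,2) = 6/55
  1 brown: C(7,1)C(8,2)/C(15,3) = 28/65; then P = C(5,2)/C(11,2) = 2/11
  2 brown: C(7,2)C(8,1)/C(15,3) = 24/65; then P = C(6,2)/C(11,2) = 3/11
  3 brown: C(7,3)C(8,0)/C(15,3) = 1/13; then P = C(7,2)/C(11,2) = 21/55
P(both brown) = 61/275 ≈ 0.2218.

61/275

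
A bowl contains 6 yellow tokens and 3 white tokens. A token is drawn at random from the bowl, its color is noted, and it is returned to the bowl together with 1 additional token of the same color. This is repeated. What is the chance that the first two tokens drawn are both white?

After a white draw the bowl holds 4 white out of 10.
P = (3/9)·(4/10) = 2/15 ≈ 0.1333.

2/15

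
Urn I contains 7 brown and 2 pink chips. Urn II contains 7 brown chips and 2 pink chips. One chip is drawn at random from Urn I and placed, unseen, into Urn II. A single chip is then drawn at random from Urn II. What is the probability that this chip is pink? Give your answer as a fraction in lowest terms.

Condition on how many of the transferred chips are pink (from Urn I: 2 pink of 9; then Urn II has 10 total).
  0 pink: C(2,0)C(7,1)/C(9,1) = 7/9; then P = 2/10
  1 pink: C(2,1)C(7,0)/C(9,1) = 2/9; then P = 3/10
P(pink from Urn II) = 2/9 ≈ 0.2222.

2/9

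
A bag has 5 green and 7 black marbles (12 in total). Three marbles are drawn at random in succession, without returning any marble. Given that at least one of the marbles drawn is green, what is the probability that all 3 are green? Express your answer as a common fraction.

P(all 3 green) = C(5,3)/C(12,3) = 1/22; P(at least one green) = 1 − C(7,3)/C(12,3) = 37/44.
Since 'all 3 green' ⊆ 'at least one green', P(all 3 | at least one) = 1/22 / 37/44 = 2/37 ≈ 0.0541.

2/37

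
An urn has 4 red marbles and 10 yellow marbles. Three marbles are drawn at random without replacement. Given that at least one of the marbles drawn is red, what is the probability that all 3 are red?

1/61

P(all 3 red) = C(4,3)/C(14,3) = 1/91; P(at least one red) = 1 − C(10,3)/C(14,3) = 61/91.
Since 'all 3 red' ⊆ 'at least one red', P(all 3 | at least one) = 1/91 / 61/91 = 1/61 ≈ 0.0164.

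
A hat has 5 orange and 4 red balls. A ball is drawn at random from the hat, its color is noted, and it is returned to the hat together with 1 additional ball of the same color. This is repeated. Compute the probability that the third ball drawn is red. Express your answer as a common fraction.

4/9

Sum over the four possibilities for the first two draws (red/not-red each), tracking how the red count and total change by +1 per draw.
P(third is red) = 4/9 ≈ 0.4444. (In a Pólya urn every draw has the same marginal probability 4/9.)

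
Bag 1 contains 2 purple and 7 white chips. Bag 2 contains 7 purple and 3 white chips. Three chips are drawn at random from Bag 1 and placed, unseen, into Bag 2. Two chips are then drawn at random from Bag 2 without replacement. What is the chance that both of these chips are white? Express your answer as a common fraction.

Condition on how many of the transferred chips are white (from Bag 1: 7 white of 9; then Bag 2 has 13 total).
  1 white: C(7,1)C(2,2)/C(9,3) = 1/12; then P = C(4,2)/C(13,2) = 1/13
  2 white: C(7,2)C(2,1)/C(9,3) = 1/2; then P = C(5,2)/C(13,2) = 5/39
  3 white: C(7,3)C(2,0)/C(9,3) = 5/12; then P = C(6,2)/C(13,2) = 5/26
P(both white) = 47/312 ≈ 0.1506.

47/312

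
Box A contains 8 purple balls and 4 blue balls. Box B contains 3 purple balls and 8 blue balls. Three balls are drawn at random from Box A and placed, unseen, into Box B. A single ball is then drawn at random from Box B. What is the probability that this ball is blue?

9/14

Condition on how many of the transferred balls are blue (from Box A: 4 blue of 12; then Box B has 14 total).
  0 blue: C(4,0)C(8,3)/C(12,3) = 14/55; then P = 8/14
  1 blue: C(4,1)C(8,2)/C(12,3) = 28/55; then P = 9/14
  2 blue: C(4,2)C(8,1)/C(12,3) = 12/55; then P = 10/14
  3 blue: C(4,3)C(8,0)/C(12,3) = 1/55; then P = 11/14
P(blue from Box B) = 9/14 ≈ 0.6429.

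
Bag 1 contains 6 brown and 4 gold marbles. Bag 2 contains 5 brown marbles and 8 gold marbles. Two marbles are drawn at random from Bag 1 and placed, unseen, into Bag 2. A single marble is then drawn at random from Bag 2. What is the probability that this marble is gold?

Condition on how many of the transferred marbles are gold (from Bag 1: 4 gold of 10; then Bag 2 has 15 total).
  0 gold: C(4,0)C(6,2)/C(10,2) = 1/3; then P = 8/15
  1 gold: C(4,1)C(6,1)/C(10,2) = 8/15; then P = 9/15
  2 gold: C(4,2)C(6,0)/C(10,2) = 2/15; then P = 10/15
P(gold from Bag 2) = 44/75 ≈ 0.5867.

44/75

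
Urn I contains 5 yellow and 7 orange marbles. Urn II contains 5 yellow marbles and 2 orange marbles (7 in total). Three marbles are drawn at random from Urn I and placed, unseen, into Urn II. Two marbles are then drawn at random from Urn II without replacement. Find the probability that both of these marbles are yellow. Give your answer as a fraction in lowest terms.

Condition on how many of the transferred marbles are yellow (from Urn I: 5 yellow of 12; then Urn II has 10 total).
  0 yellow: C(5,0)C(7,3)/C(12,3) = 7/44; then P = C(5,2)/C(10,2) = 2/9
  1 yellow: C(5,1)C(7,2)/C(12,3) = 21/44; then P = C(6,2)/C(10,2) = 1/3
  2 yellow: C(5,2)C(7,1)/C(12,3) = 7/22; then P = C(7,2)/C(10,2) = 7/15
  3 yellow: C(5,3)C(7,0)/C(12,3) = 1/22; then P = C(8,2)/C(10,2) = 28/45
P(both yellow) = 49/132 ≈ 0.3712.

49/132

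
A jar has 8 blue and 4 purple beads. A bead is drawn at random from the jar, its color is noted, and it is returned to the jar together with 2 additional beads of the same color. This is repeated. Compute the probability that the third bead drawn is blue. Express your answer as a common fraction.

2/3

Sum over the four possibilities for the first two draws (blue/not-blue each), tracking how the blue count and total change by +2 per draw.
P(third is blue) = 2/3 ≈ 0.6667. (In a Pólya urn every draw has the same marginal probability 8/12.)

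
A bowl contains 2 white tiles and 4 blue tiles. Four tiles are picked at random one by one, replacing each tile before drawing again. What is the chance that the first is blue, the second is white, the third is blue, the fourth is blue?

8/81

Multiply the conditional probability of each draw in order, with replacement (the composition resets each draw).
P = (4/6) · (2/6) · (4/6) · (4/6) = 8/81 ≈ 0.0988.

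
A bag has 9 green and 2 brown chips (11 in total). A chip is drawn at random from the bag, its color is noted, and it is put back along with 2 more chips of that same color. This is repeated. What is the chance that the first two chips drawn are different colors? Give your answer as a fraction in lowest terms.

36/143

Either brown then green, or green then brown; after the first draw the total is 13.
P = (2/11)·(9/13) + (9/11)·(2/13) = 36/143 ≈ 0.2517.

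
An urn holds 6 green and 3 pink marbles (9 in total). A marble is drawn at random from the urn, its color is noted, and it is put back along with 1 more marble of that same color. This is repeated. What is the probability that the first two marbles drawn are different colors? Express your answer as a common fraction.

2/5

Either green then pink, or pink then green; after the first draw the total is 10.
P = (6/9)·(3/10) + (3/9)·(6/10) = 2/5 ≈ 0.4000.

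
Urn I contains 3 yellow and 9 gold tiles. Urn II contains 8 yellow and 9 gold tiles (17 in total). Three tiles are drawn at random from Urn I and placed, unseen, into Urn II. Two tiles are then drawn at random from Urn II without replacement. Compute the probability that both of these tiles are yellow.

Condition on how many of the transferred tiles are yellow (from Urn I: 3 yellow of 12; then Urn II has 20 total).
  0 yellow: C(3,0)C(9,3)/C(12,3) = 21/55; then P = C(8,2)/C(20,2) = 14/95
  1 yellow: C(3,1)C(9,2)/C(12,3) = 27/55; then P = C(9,2)/C(20,2) = 18/95
  2 yellow: C(3,2)C(9,1)/C(12,3) = 27/220; then P = C(10,2)/C(20,2) = 9/38
  3 yellow: C(3,3)C(9,0)/C(12,3) = 1/220; then P = C(11,2)/C(20,2) = 11/38
P(both yellow) = 751/4180 ≈ 0.1797.

751/4180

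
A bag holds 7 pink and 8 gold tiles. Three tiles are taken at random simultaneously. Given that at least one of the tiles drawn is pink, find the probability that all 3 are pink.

5/57

P(all 3 pink) = C(7,3)/C(15,3) = 1/13; P(at least one pink) = 1 − C(8,3)/C(15,3) = 57/65.
Since 'all 3 pink' ⊆ 'at least one pink', P(all 3 | at least one) = 1/13 / 57/65 = 5/57 ≈ 0.0877.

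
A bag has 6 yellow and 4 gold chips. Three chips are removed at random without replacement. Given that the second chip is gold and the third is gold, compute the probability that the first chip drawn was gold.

1/4

P(first=gold and the second chip is gold and the third is gold) = (4/10)·(3/9)·(2/8) = 1/30.
P(E) = Σ over first color = 1/10 + 1/30 = 2/15.
By Bayes, P(first=gold | E) = 1/30 / 2/15 = 1/4 ≈ 0.2500.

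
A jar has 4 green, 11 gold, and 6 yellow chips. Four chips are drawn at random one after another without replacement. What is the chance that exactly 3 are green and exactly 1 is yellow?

8/1995

Unordered draws without replacement: count favorable combinations over C(21,4).
Favorable = C(4,3) · C(11,0) · C(6,1) = 24; total = C(21,4) = 5985.
P = 24/5985 = 8/1995 ≈ 0.0040.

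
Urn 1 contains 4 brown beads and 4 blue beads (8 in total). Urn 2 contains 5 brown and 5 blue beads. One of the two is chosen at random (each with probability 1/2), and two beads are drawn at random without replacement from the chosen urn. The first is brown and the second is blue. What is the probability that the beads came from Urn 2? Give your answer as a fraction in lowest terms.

35/71

P(E | Urn 1) = 2/7; P(E | Urn 2) = 5/18.
P(E) = 1/2·2/7 + 1/2·5/18 = 71/252.
By Bayes' rule, P(Urn 2 | E) = 5/36 / 71/252 = 35/71 ≈ 0.4930.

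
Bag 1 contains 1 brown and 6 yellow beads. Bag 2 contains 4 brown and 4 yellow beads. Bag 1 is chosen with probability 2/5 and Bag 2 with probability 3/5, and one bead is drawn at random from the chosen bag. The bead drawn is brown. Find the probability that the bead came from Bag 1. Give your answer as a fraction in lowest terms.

P(brown | Bag 1) = 1/7; P(brown | Bag 2) = 1/2.
P(brown) = 2/5·1/7 + 3/5·1/2 = 5/14.
By Bayes' rule, P(Bag 1 | brown) = 2/35 / 5/14 = 4/25 ≈ 0.1600.

4/25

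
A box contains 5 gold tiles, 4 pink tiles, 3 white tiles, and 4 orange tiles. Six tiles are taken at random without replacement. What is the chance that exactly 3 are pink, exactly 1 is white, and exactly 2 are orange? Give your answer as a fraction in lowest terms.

Unordered draws without replacement: count favorable combinations over C(16,6).
Favorable = C(5,0) · C(4,3) · C(3,1) · C(4,2) = 72; total = C(16,6) = 8008.
P = 72/8008 = 9/1001 ≈ 0.0090.

9/1001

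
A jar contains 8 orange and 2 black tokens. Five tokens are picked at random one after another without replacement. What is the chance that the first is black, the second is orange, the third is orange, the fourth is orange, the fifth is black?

Multiply the conditional probability of each draw in order, without replacement, so each draw removes one from its color and from the total.
P = (2/10) · (8/9) · (7/8) · (6/7) · (1/6) = 1/45 ≈ 0.0222.

1/45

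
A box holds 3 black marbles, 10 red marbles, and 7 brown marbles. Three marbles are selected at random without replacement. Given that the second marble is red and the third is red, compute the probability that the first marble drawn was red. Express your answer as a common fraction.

P(first=red and the second marble is red and the third is red) = (10/20)·(9/19)·(8/18) = 2/19.
P(E) = Σ over first color = 3/76 + 2/19 + 7/76 = 9/38.
By Bayes, P(first=red | E) = 2/19 / 9/38 = 4/9 ≈ 0.4444.

4/9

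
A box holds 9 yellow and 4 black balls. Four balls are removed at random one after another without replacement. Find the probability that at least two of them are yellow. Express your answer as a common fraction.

678/715

Sum the hypergeometric tail for j = 2,…,4 yellow balls.
Favorable = C(9,2)·C(4,2) + C(9,3)·C(4,1) + C(9,4)·C(4,0) = 678; total = C(13,4) = 715.
P = 678/715 = 678/715 ≈ 0.9483.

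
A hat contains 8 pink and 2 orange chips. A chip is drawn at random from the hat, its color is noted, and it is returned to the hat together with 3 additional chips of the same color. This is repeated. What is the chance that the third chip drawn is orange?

Sum over the four possibilities for the first two draws (orange/not-orange each), tracking how the orange count and total change by +3 per draw.
P(third is orange) = 1/5 ≈ 0.2000. (In a Pólya urn every draw has the same marginal probability 2/10.)

1/5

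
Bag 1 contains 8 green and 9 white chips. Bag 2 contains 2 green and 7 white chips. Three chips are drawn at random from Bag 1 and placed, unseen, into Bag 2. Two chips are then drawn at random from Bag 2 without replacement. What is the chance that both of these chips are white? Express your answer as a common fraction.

373/748

Condition on how many of the transferred chips are white (from Bag 1: 9 white of 17; then Bag 2 has 12 total).
  0 white: C(9,0)C(8,3)/C(17,3) = 7/85; then P = C(7,2)/C(12,2) = 7/22
  1 white: C(9,1)C(8,2)/C(17,3) = 63/170; then P = C(8,2)/C(12,2) = 14/33
  2 white: C(9,2)C(8,1)/C(17,3) = 36/85; then P = C(9,2)/C(12,2) = 6/11
  3 white: C(9,3)C(8,0)/C(17,3) = 21/170; then P = C(10,2)/C(12,2) = 15/22
P(both white) = 373/748 ≈ 0.4987.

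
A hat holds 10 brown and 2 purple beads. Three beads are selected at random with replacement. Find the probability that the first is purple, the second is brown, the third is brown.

25/216

Multiply the conditional probability of each draw in order, with replacement (the composition resets each draw).
P = (2/12) · (10/12) · (10/12) = 25/216 ≈ 0.1157.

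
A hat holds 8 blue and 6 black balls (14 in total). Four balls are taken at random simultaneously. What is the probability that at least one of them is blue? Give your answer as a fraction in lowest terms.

986/1001

Use the complement: P(at least one blue) = 1 − P(no blue).
P(none) = C(6,4)/C(14,4) = 15/1001.
So P = 1 − 15/1001 = 986/1001 ≈ 0.9850.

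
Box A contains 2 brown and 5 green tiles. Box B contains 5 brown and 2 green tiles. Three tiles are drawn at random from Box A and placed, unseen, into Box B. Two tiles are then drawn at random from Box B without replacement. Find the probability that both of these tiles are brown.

101/315

Condition on how many of the transferred tiles are brown (from Box A: 2 brown of 7; then Box B has 10 total).
  0 brown: C(2,0)C(5,3)/C(7,3) = 2/7; then P = C(5,2)/C(10,2) = 2/9
  1 brown: C(2,1)C(5,2)/C(7,3) = 4/7; then P = C(6,2)/C(10,2) = 1/3
  2 brown: C(2,2)C(5,1)/C(7,3) = 1/7; then P = C(7,2)/C(10,2) = 7/15
P(both brown) = 101/315 ≈ 0.3206.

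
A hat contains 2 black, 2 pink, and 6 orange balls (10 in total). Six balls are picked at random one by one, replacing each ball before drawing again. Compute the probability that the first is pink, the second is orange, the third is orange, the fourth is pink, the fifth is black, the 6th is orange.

27/15625

Multiply the conditional probability of each draw in order, with replacement (the composition resets each draw).
P = (2/10) · (6/10) · (6/10) · (2/10) · (2/10) · (6/10) = 27/15625 ≈ 0.0017.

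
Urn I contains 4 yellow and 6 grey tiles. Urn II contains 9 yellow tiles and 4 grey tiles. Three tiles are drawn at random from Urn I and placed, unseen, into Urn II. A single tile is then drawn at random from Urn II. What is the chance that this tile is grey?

Condition on how many of the transferred tiles are grey (from Urn I: 6 grey of 10; then Urn II has 16 total).
  0 grey: C(6,0)C(4,3)/C(10,3) = 1/30; then P = 4/16
  1 grey: C(6,1)C(4,2)/C(10,3) = 3/10; then P = 5/16
  2 grey: C(6,2)C(4,1)/C(10,3) = 1/2; then P = 6/16
  3 grey: C(6,3)C(4,0)/C(10,3) = 1/6; then P = 7/16
P(grey from Urn II) = 29/80 ≈ 0.3625.

29/80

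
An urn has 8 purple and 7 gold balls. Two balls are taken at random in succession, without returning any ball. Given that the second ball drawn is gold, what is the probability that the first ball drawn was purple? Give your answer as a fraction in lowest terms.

P(first=purple and the second ball drawn is gold) = (8/15)·(7/14) = 4/15.
P(the second ball drawn is gold) = Σ over first color = 4/15 + 1/5 = 7/15.
By Bayes, P(first=purple | the second ball drawn is gold) = 4/15 / 7/15 = 4/7 ≈ 0.5714.

4/7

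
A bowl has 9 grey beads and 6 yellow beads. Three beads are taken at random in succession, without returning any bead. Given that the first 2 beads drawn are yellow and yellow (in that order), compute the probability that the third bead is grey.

After removing 2 yellow, the bowl has 9 grey out of 13 remaining.
P(third is grey | given) = 9/13 ≈ 0.6923.

9/13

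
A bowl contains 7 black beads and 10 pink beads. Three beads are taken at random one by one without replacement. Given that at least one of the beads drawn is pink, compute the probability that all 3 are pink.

8/43

P(all 3 pink) = C(10,3)/C(17,3) = 3/17; P(at least one pink) = 1 − C(7,3)/C(17,3) = 129/136.
Since 'all 3 pink' ⊆ 'at least one pink', P(all 3 | at least one) = 3/17 / 129/136 = 8/43 ≈ 0.1860.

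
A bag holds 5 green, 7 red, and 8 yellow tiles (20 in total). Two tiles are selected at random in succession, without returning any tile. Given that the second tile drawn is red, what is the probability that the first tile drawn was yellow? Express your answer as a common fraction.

P(first=yellow and the second tile drawn is red) = (8/20)·(7/19) = 14/95.
P(the second tile drawn is red) = Σ over first color = 7/76 + 21/190 + 14/95 = 7/20.
By Bayes, P(first=yellow | the second tile drawn is red) = 14/95 / 7/20 = 8/19 ≈ 0.4211.

8/19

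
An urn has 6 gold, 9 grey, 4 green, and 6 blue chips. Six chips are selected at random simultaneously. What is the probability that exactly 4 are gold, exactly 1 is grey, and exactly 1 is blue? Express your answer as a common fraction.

81/17710

Unordered draws without replacement: count favorable combinations over C(25,6).
Favorable = C(6,4) · C(9,1) · C(4,0) · C(6,1) = 810; total = C(25,6) = 177100.
P = 810/177100 = 81/17710 ≈ 0.0046.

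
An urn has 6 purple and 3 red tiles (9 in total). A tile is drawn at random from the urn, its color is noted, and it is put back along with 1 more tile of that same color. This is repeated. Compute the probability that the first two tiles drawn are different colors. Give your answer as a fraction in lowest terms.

2/5

Either purple then red, or red then purple; after the first draw the total is 10.
P = (6/9)·(3/10) + (3/9)·(6/10) = 2/5 ≈ 0.4000.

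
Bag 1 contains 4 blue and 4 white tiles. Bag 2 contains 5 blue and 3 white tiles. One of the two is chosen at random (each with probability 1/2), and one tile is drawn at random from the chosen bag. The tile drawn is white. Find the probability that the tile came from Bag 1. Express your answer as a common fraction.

4/7

P(white | Bag 1) = 1/2; P(white | Bag 2) = 3/8.
P(white) = 1/2·1/2 + 1/2·3/8 = 7/16.
By Bayes' rule, P(Bag 1 | white) = 1/4 / 7/16 = 4/7 ≈ 0.5714.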